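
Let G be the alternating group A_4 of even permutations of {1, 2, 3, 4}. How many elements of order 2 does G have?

3

The elements of order 2 are: (1 2)(3 4), (1 3)(2 4), (1 4)(2 3).
That's 3.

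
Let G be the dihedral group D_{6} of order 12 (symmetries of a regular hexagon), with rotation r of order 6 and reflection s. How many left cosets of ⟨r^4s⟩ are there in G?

|⟨r^4s⟩| = 2 and |G| = 12.
By Lagrange, [G : H] = |G|/|H| = 12/2 = 6.

6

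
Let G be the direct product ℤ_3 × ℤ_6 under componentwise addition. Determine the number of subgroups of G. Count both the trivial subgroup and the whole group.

12

|G| = 18, so by Lagrange every subgroup order divides 18. Divisors: 1, 2, 3, 6, 9, 18.
Subgroups by order — order 1: 1; order 2: 1; order 3: 4; order 6: 4; order 9: 1; order 18: 1.
Total: 1 + 1 + 4 + 4 + 1 + 1 = 12.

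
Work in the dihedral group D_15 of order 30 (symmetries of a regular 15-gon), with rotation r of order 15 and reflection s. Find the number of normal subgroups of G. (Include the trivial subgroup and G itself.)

5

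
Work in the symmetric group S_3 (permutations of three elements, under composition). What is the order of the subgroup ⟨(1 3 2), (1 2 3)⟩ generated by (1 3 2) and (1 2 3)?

3

|⟨(1 3 2)⟩| = 3 and |⟨(1 2 3)⟩| = 3, so |H| is a multiple of lcm(3, 3) = 3 and divides |G| = 6.
Closing under the operation: H = {e, (1 2 3), (1 3 2)}, so |H| = 3.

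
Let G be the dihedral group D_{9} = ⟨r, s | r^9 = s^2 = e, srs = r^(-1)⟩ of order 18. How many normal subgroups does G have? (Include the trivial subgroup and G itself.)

4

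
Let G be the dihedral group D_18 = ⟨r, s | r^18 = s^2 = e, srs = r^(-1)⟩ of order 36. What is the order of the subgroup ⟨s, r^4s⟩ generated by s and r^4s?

18

|⟨s⟩| = 2 and |⟨r^4s⟩| = 2, so |H| is a multiple of lcm(2, 2) = 2 and divides |G| = 36.
Closing under the operation: H = {e, r^2, r^4, r^6, r^8, r^10, r^12, r^14, r^16, s, r^2s, r^4s, r^6s, r^8s, r^10s, r^12s, r^14s, r^16s}, so |H| = 18.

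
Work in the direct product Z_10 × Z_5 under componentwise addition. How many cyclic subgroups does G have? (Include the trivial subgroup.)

14

Group the elements of G by the cyclic subgroup they generate; each cyclic subgroup of order d accounts for φ(d) elements.
Cyclic subgroups by order — order 1: 1; order 2: 1; order 5: 6; order 10: 6.
Total: 14.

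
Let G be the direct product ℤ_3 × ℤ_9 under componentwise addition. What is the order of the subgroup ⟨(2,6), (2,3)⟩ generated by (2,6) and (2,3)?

|⟨(2,6)⟩| = 3 and |⟨(2,3)⟩| = 3, so |H| is a multiple of lcm(3, 3) = 3 and divides |G| = 27.
Closing under the operation: H = {(0,0), (0,3), (0,6), (1,0), (1,3), (1,6), (2,0), (2,3), (2,6)}, so |H| = 9.

9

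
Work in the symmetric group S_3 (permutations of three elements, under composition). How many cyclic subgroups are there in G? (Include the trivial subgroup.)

5

A cyclic subgroup of order d is generated by each of its φ(d) elements of order d, so the cyclic subgroups of order d number (#elements of order d)/φ(d).
Cyclic subgroups by order — order 1: 1; order 2: 3; order 3: 1.
Total: 5.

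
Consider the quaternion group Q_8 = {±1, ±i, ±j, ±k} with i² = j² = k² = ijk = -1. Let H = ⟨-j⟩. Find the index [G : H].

|⟨-j⟩| = 4 and |G| = 8.
By Lagrange, [G : H] = |G|/|H| = 8/4 = 2.

2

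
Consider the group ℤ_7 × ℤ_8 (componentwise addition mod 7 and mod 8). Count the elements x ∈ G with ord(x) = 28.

An element (a,b) has order lcm(ord(a), ord(b)); count pairs with lcm equal to 28.
Enumerating gives 12 such elements.

12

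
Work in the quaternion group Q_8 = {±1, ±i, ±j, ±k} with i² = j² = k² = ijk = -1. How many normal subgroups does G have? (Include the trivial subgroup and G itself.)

G has 6 subgroups. Checking conjugation-invariance by order — order 1: 1/1 normal; order 2: 1/1 normal; order 4: 3/3 normal; order 8: 1/1 normal.
Total normal subgroups: 6.

6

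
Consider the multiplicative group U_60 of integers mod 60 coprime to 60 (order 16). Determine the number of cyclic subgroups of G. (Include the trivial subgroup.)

Group the elements of G by the cyclic subgroup they generate; each cyclic subgroup of order d accounts for φ(d) elements.
Cyclic subgroups by order — order 1: 1; order 2: 7; order 4: 4.
Total: 12.

12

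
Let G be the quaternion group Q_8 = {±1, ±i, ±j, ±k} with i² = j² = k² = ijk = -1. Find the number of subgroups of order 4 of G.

|G| = 8 and 4 | 8, so subgroups of order 4 are possible by Lagrange.
The subgroups of order 4 are: {1, -1, i, -i}; {1, -1, j, -j}; {1, -1, k, -k}.
So G has 3 subgroups of order 4.

3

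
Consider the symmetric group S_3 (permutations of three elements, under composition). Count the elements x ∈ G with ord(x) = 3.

2

The elements of order 3 are: (1 2 3), (1 3 2).
That's 2.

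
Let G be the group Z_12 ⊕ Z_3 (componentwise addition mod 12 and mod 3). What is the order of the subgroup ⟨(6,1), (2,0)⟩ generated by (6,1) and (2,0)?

18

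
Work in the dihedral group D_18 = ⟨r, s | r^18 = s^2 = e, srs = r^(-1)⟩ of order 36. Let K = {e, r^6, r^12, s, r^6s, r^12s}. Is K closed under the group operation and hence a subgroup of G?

Yes

|K| = 6 divides |G| = 36, consistent with Lagrange.
K contains the identity, every element's inverse is in K, and K is closed under ·: it is a subgroup.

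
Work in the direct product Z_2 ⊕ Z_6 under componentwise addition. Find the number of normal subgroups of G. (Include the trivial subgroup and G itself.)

10

G is abelian, so every subgroup is normal.
G has 10 subgroups in total, hence 10 normal subgroups.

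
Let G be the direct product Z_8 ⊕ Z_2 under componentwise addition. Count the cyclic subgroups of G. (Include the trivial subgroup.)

8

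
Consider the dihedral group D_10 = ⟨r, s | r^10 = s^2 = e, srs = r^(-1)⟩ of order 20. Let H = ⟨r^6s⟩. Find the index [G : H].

10

|⟨r^6s⟩| = 2 and |G| = 20.
By Lagrange, [G : H] = |G|/|H| = 20/2 = 10.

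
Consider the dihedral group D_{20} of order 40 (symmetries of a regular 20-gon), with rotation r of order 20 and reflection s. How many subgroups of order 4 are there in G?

11

|G| = 40 and 4 | 40, so subgroups of order 4 are possible by Lagrange.
The subgroups of order 4 are: {e, r^10, s, r^10s}; {e, r^10, rs, r^11s}; {e, r^10, r^2s, r^12s}; {e, r^10, r^3s, r^13s}; … (11 in all).
So G has 11 subgroups of order 4.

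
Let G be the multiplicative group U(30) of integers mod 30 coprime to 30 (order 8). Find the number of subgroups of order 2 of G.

|G| = 8 and 2 | 8, so subgroups of order 2 are possible by Lagrange.
The subgroups of order 2 are: {1, 11}; {1, 19}; {1, 29}.
So G has 3 subgroups of order 2.

3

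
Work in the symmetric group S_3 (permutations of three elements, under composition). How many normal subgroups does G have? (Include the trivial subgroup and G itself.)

G has 6 subgroups. Checking conjugation-invariance by order — order 1: 1/1 normal; order 2: 0/3 normal; order 3: 1/1 normal; order 6: 1/1 normal.
Total normal subgroups: 3.

3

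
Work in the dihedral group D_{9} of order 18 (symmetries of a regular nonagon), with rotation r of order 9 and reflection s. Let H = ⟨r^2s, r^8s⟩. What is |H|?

6

|⟨r^2s⟩| = 2 and |⟨r^8s⟩| = 2, so |H| is a multiple of lcm(2, 2) = 2 and divides |G| = 18.
Closing under the operation: H = {e, r^3, r^6, r^2s, r^5s, r^8s}, so |H| = 6.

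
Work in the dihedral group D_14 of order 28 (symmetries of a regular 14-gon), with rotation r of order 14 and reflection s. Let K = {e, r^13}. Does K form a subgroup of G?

No

r^13 ∈ K but its inverse r ∉ K, so K is not a subgroup.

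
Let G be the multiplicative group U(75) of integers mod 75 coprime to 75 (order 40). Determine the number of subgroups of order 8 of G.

1

|G| = 40 and 8 | 40, so subgroups of order 8 are possible by Lagrange.
The subgroups of order 8 are: {1, 7, 26, 32, 43, 49, 68, 74}.
So G has 1 subgroup of order 8.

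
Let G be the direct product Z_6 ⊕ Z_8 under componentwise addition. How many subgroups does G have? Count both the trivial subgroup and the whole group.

22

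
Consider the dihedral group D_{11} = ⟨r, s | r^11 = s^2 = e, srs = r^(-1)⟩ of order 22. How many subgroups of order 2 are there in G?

11

|G| = 22 and 2 | 22, so subgroups of order 2 are possible by Lagrange.
The subgroups of order 2 are: {e, r^10s}; {e, r^2s}; {e, r^3s}; {e, r^4s}; … (11 in all).
So G has 11 subgroups of order 2.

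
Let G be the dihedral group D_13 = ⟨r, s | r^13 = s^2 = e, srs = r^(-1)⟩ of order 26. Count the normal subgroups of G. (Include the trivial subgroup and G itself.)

3

G has 16 subgroups. Checking conjugation-invariance by order — order 1: 1/1 normal; order 2: 0/13 normal; order 13: 1/1 normal; order 26: 1/1 normal.
Total normal subgroups: 3.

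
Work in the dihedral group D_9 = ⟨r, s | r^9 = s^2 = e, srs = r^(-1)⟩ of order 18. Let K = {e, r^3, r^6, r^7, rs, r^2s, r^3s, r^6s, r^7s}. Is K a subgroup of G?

r^7 ∈ K but its inverse r^2 ∉ K, so K is not a subgroup.

No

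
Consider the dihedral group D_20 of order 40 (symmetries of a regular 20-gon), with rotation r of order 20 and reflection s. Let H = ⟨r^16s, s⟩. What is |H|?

10

|⟨r^16s⟩| = 2 and |⟨s⟩| = 2, so |H| is a multiple of lcm(2, 2) = 2 and divides |G| = 40.
Closing under the operation: H = {e, r^4, r^8, r^12, r^16, s, r^4s, r^8s, r^12s, r^16s}, so |H| = 10.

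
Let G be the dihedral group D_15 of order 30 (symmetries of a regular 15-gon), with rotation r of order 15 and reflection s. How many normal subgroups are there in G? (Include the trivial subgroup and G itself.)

5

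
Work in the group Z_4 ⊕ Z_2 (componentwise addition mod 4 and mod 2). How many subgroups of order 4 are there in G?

|G| = 8 and 4 | 8, so subgroups of order 4 are possible by Lagrange.
The subgroups of order 4 are: {(0,0), (0,1), (2,0), (2,1)}; {(0,0), (1,0), (2,0), (3,0)}; {(0,0), (1,1), (2,0), (3,1)}.
So G has 3 subgroups of order 4.

3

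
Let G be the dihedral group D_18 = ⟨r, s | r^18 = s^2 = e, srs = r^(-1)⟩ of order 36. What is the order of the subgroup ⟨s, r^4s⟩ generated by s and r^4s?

|⟨s⟩| = 2 and |⟨r^4s⟩| = 2, so |H| is a multiple of lcm(2, 2) = 2 and divides |G| = 36.
Closing under the operation: H = {e, r^2, r^4, r^6, r^8, r^10, r^12, r^14, r^16, s, r^2s, r^4s, r^6s, r^8s, r^10s, r^12s, r^14s, r^16s}, so |H| = 18.

18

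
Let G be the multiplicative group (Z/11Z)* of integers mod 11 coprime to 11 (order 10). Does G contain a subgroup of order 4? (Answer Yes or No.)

4 does not divide |G| = 10, so by Lagrange no subgroup of order 4 exists.

No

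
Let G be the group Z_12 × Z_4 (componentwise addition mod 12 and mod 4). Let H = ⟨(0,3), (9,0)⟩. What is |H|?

16

|⟨(0,3)⟩| = 4 and |⟨(9,0)⟩| = 4, so |H| is a multiple of lcm(4, 4) = 4 and divides |G| = 48.
Closing under the operation: H = {(0,0), (0,1), (0,2), (0,3), (3,0), (3,1), (3,2), (3,3), (6,0), (6,1), (6,2), (6,3), (9,0), (9,1), (9,2), (9,3)}, so |H| = 16.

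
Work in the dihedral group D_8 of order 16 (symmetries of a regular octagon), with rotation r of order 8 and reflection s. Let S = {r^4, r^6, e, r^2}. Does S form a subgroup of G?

|S| = 4 divides |G| = 16, consistent with Lagrange.
S contains the identity, every element's inverse is in S, and S is closed under ·: it is a subgroup.
In fact S = ⟨r^6⟩.

Yes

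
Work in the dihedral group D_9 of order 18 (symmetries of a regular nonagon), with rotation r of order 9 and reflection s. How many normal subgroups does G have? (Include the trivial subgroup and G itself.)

4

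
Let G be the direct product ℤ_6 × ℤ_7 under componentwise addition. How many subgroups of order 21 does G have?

|G| = 42 and 21 | 42, so subgroups of order 21 are possible by Lagrange.
The subgroups of order 21 are: {(0,0), (0,1), (0,2), (0,3), (0,4), (0,5), (0,6), (2,0), (2,1), (2,2), (2,3), (2,4), (2,5), (2,6), (4,0), (4,1), (4,2), (4,3), (4,4), (4,5), (4,6)}.
So G has 1 subgroup of order 21.

1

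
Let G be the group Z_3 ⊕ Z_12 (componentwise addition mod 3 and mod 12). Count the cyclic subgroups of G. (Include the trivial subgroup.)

Each element a generates a cyclic subgroup ⟨a⟩; distinct elements may generate the same one (a cyclic group of order d has φ(d) generators).
Cyclic subgroups by order — order 1: 1; order 2: 1; order 3: 4; order 4: 1; order 6: 4; order 12: 4.
Total: 15.

15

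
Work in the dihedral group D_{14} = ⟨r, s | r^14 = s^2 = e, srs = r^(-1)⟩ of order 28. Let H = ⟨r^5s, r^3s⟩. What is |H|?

14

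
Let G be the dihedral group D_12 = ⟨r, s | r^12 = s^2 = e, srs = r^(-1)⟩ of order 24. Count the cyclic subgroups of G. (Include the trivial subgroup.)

18

A cyclic subgroup of order d is generated by each of its φ(d) elements of order d, so the cyclic subgroups of order d number (#elements of order d)/φ(d).
Cyclic subgroups by order — order 1: 1; order 2: 13; order 3: 1; order 4: 1; order 6: 1; order 12: 1.
Total: 18.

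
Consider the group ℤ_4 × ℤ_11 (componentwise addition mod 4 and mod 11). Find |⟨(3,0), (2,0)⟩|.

4

|⟨(3,0)⟩| = 4 and |⟨(2,0)⟩| = 2, so |H| is a multiple of lcm(4, 2) = 4 and divides |G| = 44.
Closing under the operation: H = {(0,0), (1,0), (2,0), (3,0)}, so |H| = 4.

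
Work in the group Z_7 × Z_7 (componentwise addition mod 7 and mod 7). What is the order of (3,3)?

The order of (3,3) in Z_7 × Z_7 is lcm(ord(3) in Z_7, ord(3) in Z_7).
ord(3) = 7 and ord(3) = 7, so |⟨(3,3)⟩| = lcm(7, 7) = 7.

7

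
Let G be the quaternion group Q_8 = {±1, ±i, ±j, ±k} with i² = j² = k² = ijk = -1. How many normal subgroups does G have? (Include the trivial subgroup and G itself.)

6

G has 6 subgroups. Checking conjugation-invariance by order — order 1: 1/1 normal; order 2: 1/1 normal; order 4: 3/3 normal; order 8: 1/1 normal.
Total normal subgroups: 6.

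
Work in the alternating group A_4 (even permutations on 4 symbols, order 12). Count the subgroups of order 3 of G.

4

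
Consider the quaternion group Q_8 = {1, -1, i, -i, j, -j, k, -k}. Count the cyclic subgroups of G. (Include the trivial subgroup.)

Group the elements of G by the cyclic subgroup they generate; each cyclic subgroup of order d accounts for φ(d) elements.
Cyclic subgroups by order — order 1: 1; order 2: 1; order 4: 3.
Total: 5.

5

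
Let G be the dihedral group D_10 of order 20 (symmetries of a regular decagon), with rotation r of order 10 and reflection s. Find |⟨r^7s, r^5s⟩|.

10

|⟨r^7s⟩| = 2 and |⟨r^5s⟩| = 2, so |H| is a multiple of lcm(2, 2) = 2 and divides |G| = 20.
Closing under the operation: H = {e, r^2, r^4, r^6, r^8, rs, r^3s, r^5s, r^7s, r^9s}, so |H| = 10.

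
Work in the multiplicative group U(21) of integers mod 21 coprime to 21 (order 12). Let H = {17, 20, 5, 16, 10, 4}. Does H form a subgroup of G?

No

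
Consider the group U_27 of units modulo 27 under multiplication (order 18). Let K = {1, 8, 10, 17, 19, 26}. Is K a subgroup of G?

|K| = 6 divides |G| = 18, consistent with Lagrange.
K contains the identity, every element's inverse is in K, and K is closed under ·: it is a subgroup.
In fact K = ⟨17⟩.

Yes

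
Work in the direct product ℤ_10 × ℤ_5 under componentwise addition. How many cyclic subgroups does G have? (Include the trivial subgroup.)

Group the elements of G by the cyclic subgroup they generate; each cyclic subgroup of order d accounts for φ(d) elements.
Cyclic subgroups by order — order 1: 1; order 2: 1; order 5: 6; order 10: 6.
Total: 14.

14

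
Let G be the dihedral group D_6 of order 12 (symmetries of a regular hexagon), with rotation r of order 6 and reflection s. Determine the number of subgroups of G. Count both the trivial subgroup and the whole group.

|G| = 12, so by Lagrange every subgroup order divides 12. Divisors: 1, 2, 3, 4, 6, 12.
Subgroups by order — order 1: 1; order 2: 7; order 3: 1; order 4: 3; order 6: 3; order 12: 1.
Total: 1 + 7 + 1 + 3 + 3 + 1 = 16.

16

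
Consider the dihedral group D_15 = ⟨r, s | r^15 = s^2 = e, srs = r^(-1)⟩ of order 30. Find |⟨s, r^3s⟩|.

10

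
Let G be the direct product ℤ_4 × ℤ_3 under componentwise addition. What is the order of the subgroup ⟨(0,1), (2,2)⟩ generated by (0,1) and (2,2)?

6

|⟨(0,1)⟩| = 3 and |⟨(2,2)⟩| = 6, so |H| is a multiple of lcm(3, 6) = 6 and divides |G| = 12.
Closing under the operation: H = {(0,0), (0,1), (0,2), (2,0), (2,1), (2,2)}, so |H| = 6.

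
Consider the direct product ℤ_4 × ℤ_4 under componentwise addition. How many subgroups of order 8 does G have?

3

|G| = 16 and 8 | 16, so subgroups of order 8 are possible by Lagrange.
The subgroups of order 8 are: {(0,0), (0,1), (0,2), (0,3), (2,0), (2,1), (2,2), (2,3)}; {(0,0), (0,2), (1,0), (1,2), (2,0), (2,2), (3,0), (3,2)}; {(0,0), (0,2), (1,1), (1,3), (2,0), (2,2), (3,1), (3,3)}.
So G has 3 subgroups of order 8.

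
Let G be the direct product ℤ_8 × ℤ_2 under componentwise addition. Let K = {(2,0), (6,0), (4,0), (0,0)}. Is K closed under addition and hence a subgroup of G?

|K| = 4 divides |G| = 16, consistent with Lagrange.
K contains the identity, every element's inverse is in K, and K is closed under +: it is a subgroup.
In fact K = ⟨(6,0)⟩.

Yes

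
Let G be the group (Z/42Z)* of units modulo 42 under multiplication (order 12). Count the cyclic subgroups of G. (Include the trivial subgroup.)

8

Group the elements of G by the cyclic subgroup they generate; each cyclic subgroup of order d accounts for φ(d) elements.
Cyclic subgroups by order — order 1: 1; order 2: 3; order 3: 1; order 6: 3.
Total: 8.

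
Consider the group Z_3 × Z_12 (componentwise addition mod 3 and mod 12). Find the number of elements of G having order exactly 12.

An element (a,b) has order lcm(ord(a), ord(b)); count pairs with lcm equal to 12.
Enumerating gives 16 such elements.

16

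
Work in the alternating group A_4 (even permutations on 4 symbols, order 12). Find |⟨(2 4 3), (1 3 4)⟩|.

|⟨(2 4 3)⟩| = 3 and |⟨(1 3 4)⟩| = 3, so |H| is a multiple of lcm(3, 3) = 3 and divides |G| = 12.
Closing {(2 4 3), (1 3 4)} under the group operation gives all of G, so |H| = 12.

12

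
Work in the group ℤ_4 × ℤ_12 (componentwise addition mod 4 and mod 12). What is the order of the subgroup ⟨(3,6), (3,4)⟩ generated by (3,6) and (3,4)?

|⟨(3,6)⟩| = 4 and |⟨(3,4)⟩| = 12, so |H| is a multiple of lcm(4, 12) = 12 and divides |G| = 48.
Closing under the operation: H = {(0,0), (0,2), (0,4), (0,6), (0,8), (0,10), (1,0), (1,2), (1,4), (1,6), (1,8), (1,10), (2,0), (2,2), (2,4), (2,6), (2,8), (2,10), (3,0), (3,2), (3,4), (3,6), (3,8), (3,10)}, so |H| = 24.

24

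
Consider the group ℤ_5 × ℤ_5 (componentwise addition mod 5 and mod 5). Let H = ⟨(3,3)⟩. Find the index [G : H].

5

|⟨(3,3)⟩| = 5 and |G| = 25.
By Lagrange, [G : H] = |G|/|H| = 25/5 = 5.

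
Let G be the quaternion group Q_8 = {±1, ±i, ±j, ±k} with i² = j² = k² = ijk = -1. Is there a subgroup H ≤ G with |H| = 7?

No

7 does not divide |G| = 8, so by Lagrange no subgroup of order 7 exists.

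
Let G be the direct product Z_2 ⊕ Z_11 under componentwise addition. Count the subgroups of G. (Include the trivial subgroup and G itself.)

|G| = 22, so by Lagrange every subgroup order divides 22. Divisors: 1, 2, 11, 22.
Subgroups by order — order 1: 1; order 2: 1; order 11: 1; order 22: 1.
Total: 1 + 1 + 1 + 1 = 4.

4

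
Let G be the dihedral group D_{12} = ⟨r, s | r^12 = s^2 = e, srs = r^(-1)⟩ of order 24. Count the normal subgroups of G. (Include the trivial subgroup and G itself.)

9

G has 34 subgroups. Checking conjugation-invariance by order — order 1: 1/1 normal; order 2: 1/13 normal; order 3: 1/1 normal; order 4: 1/7 normal; order 6: 1/5 normal; order 8: 0/3 normal; order 12: 3/3 normal; order 24: 1/1 normal.
Total normal subgroups: 9.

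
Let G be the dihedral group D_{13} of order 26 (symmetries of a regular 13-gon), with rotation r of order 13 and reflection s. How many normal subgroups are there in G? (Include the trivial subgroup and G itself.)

3

G has 16 subgroups. Checking conjugation-invariance by order — order 1: 1/1 normal; order 2: 0/13 normal; order 13: 1/1 normal; order 26: 1/1 normal.
Total normal subgroups: 3.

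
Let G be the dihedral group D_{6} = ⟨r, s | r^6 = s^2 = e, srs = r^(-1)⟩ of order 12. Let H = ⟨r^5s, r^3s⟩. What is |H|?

|⟨r^5s⟩| = 2 and |⟨r^3s⟩| = 2, so |H| is a multiple of lcm(2, 2) = 2 and divides |G| = 12.
Closing under the operation: H = {e, r^2, r^4, rs, r^3s, r^5s}, so |H| = 6.

6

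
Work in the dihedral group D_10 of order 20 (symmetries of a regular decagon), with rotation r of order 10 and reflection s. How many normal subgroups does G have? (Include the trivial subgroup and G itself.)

7

G has 22 subgroups. Checking conjugation-invariance by order — order 1: 1/1 normal; order 2: 1/11 normal; order 4: 0/5 normal; order 5: 1/1 normal; order 10: 3/3 normal; order 20: 1/1 normal.
Total normal subgroups: 7.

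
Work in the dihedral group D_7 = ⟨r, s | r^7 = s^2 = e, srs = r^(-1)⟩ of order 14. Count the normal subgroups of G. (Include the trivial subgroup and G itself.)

3

G has 10 subgroups. Checking conjugation-invariance by order — order 1: 1/1 normal; order 2: 0/7 normal; order 7: 1/1 normal; order 14: 1/1 normal.
Total normal subgroups: 3.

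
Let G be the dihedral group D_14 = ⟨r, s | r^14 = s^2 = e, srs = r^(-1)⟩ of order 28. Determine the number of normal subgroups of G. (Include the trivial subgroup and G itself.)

7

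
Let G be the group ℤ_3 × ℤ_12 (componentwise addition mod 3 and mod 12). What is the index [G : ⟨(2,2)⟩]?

|⟨(2,2)⟩| = 6 and |G| = 36.
By Lagrange, [G : H] = |G|/|H| = 36/6 = 6.

6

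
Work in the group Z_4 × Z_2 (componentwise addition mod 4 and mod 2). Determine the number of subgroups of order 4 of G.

3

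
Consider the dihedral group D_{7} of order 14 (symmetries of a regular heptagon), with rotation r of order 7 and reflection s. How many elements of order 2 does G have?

7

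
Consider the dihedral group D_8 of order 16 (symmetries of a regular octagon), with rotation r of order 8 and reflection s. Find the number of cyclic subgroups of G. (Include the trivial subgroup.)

12

Each element a generates a cyclic subgroup ⟨a⟩; distinct elements may generate the same one (a cyclic group of order d has φ(d) generators).
Cyclic subgroups by order — order 1: 1; order 2: 9; order 4: 1; order 8: 1.
Total: 12.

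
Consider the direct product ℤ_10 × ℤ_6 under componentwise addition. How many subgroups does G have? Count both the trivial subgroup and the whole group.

20

|G| = 60, so by Lagrange every subgroup order divides 60. Divisors: 1, 2, 3, 4, 5, 6, 10, 12, 15, 20, 30, 60.
Subgroups by order — order 1: 1; order 2: 3; order 3: 1; order 4: 1; order 5: 1; order 6: 3; order 10: 3; order 12: 1; order 15: 1; order 20: 1; order 30: 3; order 60: 1.
Total: 1 + 3 + 1 + 1 + 1 + 3 + 3 + 1 + 1 + 1 + 3 + 1 = 20.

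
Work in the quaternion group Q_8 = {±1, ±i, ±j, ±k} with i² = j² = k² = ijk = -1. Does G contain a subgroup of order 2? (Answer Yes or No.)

2 | 8. A subgroup of order 2 is {1, -1}.

Yes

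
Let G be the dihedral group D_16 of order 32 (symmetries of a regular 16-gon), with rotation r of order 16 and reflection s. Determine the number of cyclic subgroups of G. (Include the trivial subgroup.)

A cyclic subgroup of order d is generated by each of its φ(d) elements of order d, so the cyclic subgroups of order d number (#elements of order d)/φ(d).
Cyclic subgroups by order — order 1: 1; order 2: 17; order 4: 1; order 8: 1; order 16: 1.
Total: 21.

21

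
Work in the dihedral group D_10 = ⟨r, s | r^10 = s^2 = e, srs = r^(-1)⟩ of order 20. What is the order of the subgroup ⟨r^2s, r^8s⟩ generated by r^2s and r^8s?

|⟨r^2s⟩| = 2 and |⟨r^8s⟩| = 2, so |H| is a multiple of lcm(2, 2) = 2 and divides |G| = 20.
Closing under the operation: H = {e, r^2, r^4, r^6, r^8, s, r^2s, r^4s, r^6s, r^8s}, so |H| = 10.

10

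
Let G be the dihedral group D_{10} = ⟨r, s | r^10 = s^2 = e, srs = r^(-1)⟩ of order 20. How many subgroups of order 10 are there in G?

3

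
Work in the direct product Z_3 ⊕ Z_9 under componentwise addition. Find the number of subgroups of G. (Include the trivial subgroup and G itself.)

10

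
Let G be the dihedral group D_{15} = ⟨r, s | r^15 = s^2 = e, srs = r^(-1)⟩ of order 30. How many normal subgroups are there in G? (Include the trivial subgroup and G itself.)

5

G has 28 subgroups. Checking conjugation-invariance by order — order 1: 1/1 normal; order 2: 0/15 normal; order 3: 1/1 normal; order 5: 1/1 normal; order 6: 0/5 normal; order 10: 0/3 normal; order 15: 1/1 normal; order 30: 1/1 normal.
Total normal subgroups: 5.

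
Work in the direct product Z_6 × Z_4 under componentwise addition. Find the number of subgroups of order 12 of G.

3

|G| = 24 and 12 | 24, so subgroups of order 12 are possible by Lagrange.
The subgroups of order 12 are: {(0,0), (0,1), (0,2), (0,3), (2,0), (2,1), (2,2), (2,3), (4,0), (4,1), (4,2), (4,3)}; {(0,0), (0,2), (1,0), (1,2), (2,0), (2,2), (3,0), (3,2), (4,0), (4,2), (5,0), (5,2)}; {(0,0), (0,2), (1,1), (1,3), (2,0), (2,2), (3,1), (3,3), (4,0), (4,2), (5,1), (5,3)}.
So G has 3 subgroups of order 12.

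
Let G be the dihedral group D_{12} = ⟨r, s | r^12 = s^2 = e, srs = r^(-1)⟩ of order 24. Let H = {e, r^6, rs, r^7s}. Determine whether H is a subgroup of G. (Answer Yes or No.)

|H| = 4 divides |G| = 24, consistent with Lagrange.
H contains the identity, every element's inverse is in H, and H is closed under ·: it is a subgroup.

Yes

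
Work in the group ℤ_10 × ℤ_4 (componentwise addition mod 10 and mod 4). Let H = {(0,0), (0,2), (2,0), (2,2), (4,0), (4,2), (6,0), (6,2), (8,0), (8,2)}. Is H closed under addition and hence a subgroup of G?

Yes

|H| = 10 divides |G| = 40, consistent with Lagrange.
H contains the identity, every element's inverse is in H, and H is closed under +: it is a subgroup.
In fact H = ⟨(6,2)⟩.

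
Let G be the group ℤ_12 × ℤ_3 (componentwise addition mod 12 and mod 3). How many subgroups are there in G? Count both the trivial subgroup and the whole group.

|G| = 36, so by Lagrange every subgroup order divides 36. Divisors: 1, 2, 3, 4, 6, 9, 12, 18, 36.
Subgroups by order — order 1: 1; order 2: 1; order 3: 4; order 4: 1; order 6: 4; order 9: 1; order 12: 4; order 18: 1; order 36: 1.
Total: 1 + 1 + 4 + 1 + 4 + 1 + 4 + 1 + 1 = 18.

18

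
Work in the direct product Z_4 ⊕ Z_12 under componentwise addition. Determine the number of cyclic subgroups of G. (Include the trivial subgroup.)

A cyclic subgroup of order d is generated by each of its φ(d) elements of order d, so the cyclic subgroups of order d number (#elements of order d)/φ(d).
Cyclic subgroups by order — order 1: 1; order 2: 3; order 3: 1; order 4: 6; order 6: 3; order 12: 6.
Total: 20.

20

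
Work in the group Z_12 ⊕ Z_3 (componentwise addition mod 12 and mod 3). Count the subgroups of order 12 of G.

4

|G| = 36 and 12 | 36, so subgroups of order 12 are possible by Lagrange.
The subgroups of order 12 are: {(0,0), (0,1), (0,2), (3,0), (3,1), (3,2), (6,0), (6,1), (6,2), (9,0), (9,1), (9,2)}; {(0,0), (1,0), (2,0), (3,0), (4,0), (5,0), (6,0), (7,0), (8,0), (9,0), (10,0), (11,0)}; {(0,0), (1,1), (2,2), (3,0), (4,1), (5,2), (6,0), (7,1), (8,2), (9,0), (10,1), (11,2)}; {(0,0), (1,2), (2,1), (3,0), (4,2), (5,1), (6,0), (7,2), (8,1), (9,0), (10,2), (11,1)}.
So G has 4 subgroups of order 12.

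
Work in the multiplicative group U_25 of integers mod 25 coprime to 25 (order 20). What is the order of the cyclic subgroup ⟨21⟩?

Compute successive powers of 21 mod 25: 21, 16, 11, 6, 1; 21^5 ≡ 1 (mod 25).
So |⟨21⟩| = 5.

5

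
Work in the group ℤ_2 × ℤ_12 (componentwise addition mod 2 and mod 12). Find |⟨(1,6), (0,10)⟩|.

|⟨(1,6)⟩| = 2 and |⟨(0,10)⟩| = 6, so |H| is a multiple of lcm(2, 6) = 6 and divides |G| = 24.
Closing under the operation: H = {(0,0), (0,2), (0,4), (0,6), (0,8), (0,10), (1,0), (1,2), (1,4), (1,6), (1,8), (1,10)}, so |H| = 12.

12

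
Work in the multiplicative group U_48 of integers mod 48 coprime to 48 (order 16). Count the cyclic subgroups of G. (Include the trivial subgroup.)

12

Each element a generates a cyclic subgroup ⟨a⟩; distinct elements may generate the same one (a cyclic group of order d has φ(d) generators).
Cyclic subgroups by order — order 1: 1; order 2: 7; order 4: 4.
Total: 12.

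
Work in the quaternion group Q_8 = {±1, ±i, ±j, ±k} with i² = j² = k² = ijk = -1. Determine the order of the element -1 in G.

2

Computing powers of -1: the smallest k with (-1)^k = e is k = 2.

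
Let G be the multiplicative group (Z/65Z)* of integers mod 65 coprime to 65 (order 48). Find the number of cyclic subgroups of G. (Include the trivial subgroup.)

A cyclic subgroup of order d is generated by each of its φ(d) elements of order d, so the cyclic subgroups of order d number (#elements of order d)/φ(d).
Cyclic subgroups by order — order 1: 1; order 2: 3; order 3: 1; order 4: 6; order 6: 3; order 12: 6.
Total: 20.

20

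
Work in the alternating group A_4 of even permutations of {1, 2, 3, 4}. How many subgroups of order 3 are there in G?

4

|G| = 12 and 3 | 12, so subgroups of order 3 are possible by Lagrange.
The subgroups of order 3 are: {e, (1 2 3), (1 3 2)}; {e, (1 2 4), (1 4 2)}; {e, (1 3 4), (1 4 3)}; {e, (2 3 4), (2 4 3)}.
So G has 4 subgroups of order 3.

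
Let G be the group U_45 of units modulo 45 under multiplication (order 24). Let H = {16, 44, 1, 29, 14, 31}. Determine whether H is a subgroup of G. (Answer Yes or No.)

Yes

|H| = 6 divides |G| = 24, consistent with Lagrange.
H contains the identity, every element's inverse is in H, and H is closed under ·: it is a subgroup.
In fact H = ⟨29⟩.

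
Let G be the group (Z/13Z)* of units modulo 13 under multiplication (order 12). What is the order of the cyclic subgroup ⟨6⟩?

Compute successive powers of 6 mod 13: 6, 10, 8, 9, 2, 12, 7, 3, …; 6^12 ≡ 1 (mod 13).
So |⟨6⟩| = 12.

12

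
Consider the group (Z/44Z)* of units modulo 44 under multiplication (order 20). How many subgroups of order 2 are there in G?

3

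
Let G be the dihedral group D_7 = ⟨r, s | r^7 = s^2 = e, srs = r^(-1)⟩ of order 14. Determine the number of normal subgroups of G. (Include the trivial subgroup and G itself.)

G has 10 subgroups. Checking conjugation-invariance by order — order 1: 1/1 normal; order 2: 0/7 normal; order 7: 1/1 normal; order 14: 1/1 normal.
Total normal subgroups: 3.

3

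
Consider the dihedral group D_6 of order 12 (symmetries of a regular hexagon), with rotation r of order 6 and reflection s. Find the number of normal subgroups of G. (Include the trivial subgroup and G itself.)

7

G has 16 subgroups. Checking conjugation-invariance by order — order 1: 1/1 normal; order 2: 1/7 normal; order 3: 1/1 normal; order 4: 0/3 normal; order 6: 3/3 normal; order 12: 1/1 normal.
Total normal subgroups: 7.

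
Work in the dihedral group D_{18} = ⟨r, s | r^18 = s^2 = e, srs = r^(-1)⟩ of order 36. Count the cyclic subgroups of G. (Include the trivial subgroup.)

Group the elements of G by the cyclic subgroup they generate; each cyclic subgroup of order d accounts for φ(d) elements.
Cyclic subgroups by order — order 1: 1; order 2: 19; order 3: 1; order 6: 1; order 9: 1; order 18: 1.
Total: 24.

24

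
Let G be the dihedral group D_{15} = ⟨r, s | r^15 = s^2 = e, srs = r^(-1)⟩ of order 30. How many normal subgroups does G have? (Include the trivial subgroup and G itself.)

G has 28 subgroups. Checking conjugation-invariance by order — order 1: 1/1 normal; order 2: 0/15 normal; order 3: 1/1 normal; order 5: 1/1 normal; order 6: 0/5 normal; order 10: 0/3 normal; order 15: 1/1 normal; order 30: 1/1 normal.
Total normal subgroups: 5.

5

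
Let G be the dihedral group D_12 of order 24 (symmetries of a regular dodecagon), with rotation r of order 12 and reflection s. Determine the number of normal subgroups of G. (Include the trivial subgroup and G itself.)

G has 34 subgroups. Checking conjugation-invariance by order — order 1: 1/1 normal; order 2: 1/13 normal; order 3: 1/1 normal; order 4: 1/7 normal; order 6: 1/5 normal; order 8: 0/3 normal; order 12: 3/3 normal; order 24: 1/1 normal.
Total normal subgroups: 9.

9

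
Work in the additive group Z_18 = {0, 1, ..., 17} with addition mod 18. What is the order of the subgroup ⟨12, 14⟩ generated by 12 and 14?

|⟨12⟩| = 3 and |⟨14⟩| = 9, so |H| is a multiple of lcm(3, 9) = 9 and divides |G| = 18.
Closing under the operation: H = {0, 2, 4, 6, 8, 10, 12, 14, 16}, so |H| = 9.

9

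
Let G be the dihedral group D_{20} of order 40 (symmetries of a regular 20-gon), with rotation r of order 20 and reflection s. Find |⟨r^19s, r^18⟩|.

20

|⟨r^19s⟩| = 2 and |⟨r^18⟩| = 10, so |H| is a multiple of lcm(2, 10) = 10 and divides |G| = 40.
Closing under the operation: H = {e, r^2, r^4, r^6, r^8, r^10, r^12, r^14, r^16, r^18, rs, r^3s, r^5s, r^7s, r^9s, r^11s, r^13s, r^15s, r^17s, r^19s}, so |H| = 20.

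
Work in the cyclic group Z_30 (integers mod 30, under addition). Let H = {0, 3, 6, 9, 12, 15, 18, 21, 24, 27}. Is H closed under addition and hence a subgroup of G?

|H| = 10 divides |G| = 30, consistent with Lagrange.
H contains the identity, every element's inverse is in H, and H is closed under +: it is a subgroup.
In fact H = ⟨3⟩.

Yes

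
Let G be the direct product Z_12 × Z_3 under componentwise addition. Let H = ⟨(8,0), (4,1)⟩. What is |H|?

9

|⟨(8,0)⟩| = 3 and |⟨(4,1)⟩| = 3, so |H| is a multiple of lcm(3, 3) = 3 and divides |G| = 36.
Closing under the operation: H = {(0,0), (0,1), (0,2), (4,0), (4,1), (4,2), (8,0), (8,1), (8,2)}, so |H| = 9.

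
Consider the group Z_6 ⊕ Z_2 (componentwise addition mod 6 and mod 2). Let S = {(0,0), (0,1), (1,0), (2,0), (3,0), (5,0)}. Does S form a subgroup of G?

No

(2,0) ∈ S but its inverse (4,0) ∉ S, so S is not a subgroup.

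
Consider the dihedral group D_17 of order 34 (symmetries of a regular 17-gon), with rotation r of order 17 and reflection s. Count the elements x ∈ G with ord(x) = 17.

Enumerating element orders in G gives 16 elements of order 17.

16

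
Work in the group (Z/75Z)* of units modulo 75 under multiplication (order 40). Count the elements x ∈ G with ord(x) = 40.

0

No element of G has order 40 (even though 40 | 40).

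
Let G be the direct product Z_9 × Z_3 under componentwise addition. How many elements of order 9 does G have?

18

An element (a,b) has order lcm(ord(a), ord(b)); count pairs with lcm equal to 9.
Enumerating gives 18 such elements.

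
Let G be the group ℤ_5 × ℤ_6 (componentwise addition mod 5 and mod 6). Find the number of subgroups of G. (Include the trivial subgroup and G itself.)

|G| = 30, so by Lagrange every subgroup order divides 30. Divisors: 1, 2, 3, 5, 6, 10, 15, 30.
Subgroups by order — order 1: 1; order 2: 1; order 3: 1; order 5: 1; order 6: 1; order 10: 1; order 15: 1; order 30: 1.
Total: 1 + 1 + 1 + 1 + 1 + 1 + 1 + 1 = 8.

8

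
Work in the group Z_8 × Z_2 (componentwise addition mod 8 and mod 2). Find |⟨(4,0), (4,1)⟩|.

|⟨(4,0)⟩| = 2 and |⟨(4,1)⟩| = 2, so |H| is a multiple of lcm(2, 2) = 2 and divides |G| = 16.
Closing under the operation: H = {(0,0), (0,1), (4,0), (4,1)}, so |H| = 4.

4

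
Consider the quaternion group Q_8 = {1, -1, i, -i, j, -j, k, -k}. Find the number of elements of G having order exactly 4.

6

The elements of order 4 are: i, -i, j, -j, k, -k.
That's 6.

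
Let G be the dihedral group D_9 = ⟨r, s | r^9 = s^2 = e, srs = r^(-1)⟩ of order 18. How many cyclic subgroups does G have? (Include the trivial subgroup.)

12

Each element a generates a cyclic subgroup ⟨a⟩; distinct elements may generate the same one (a cyclic group of order d has φ(d) generators).
Cyclic subgroups by order — order 1: 1; order 2: 9; order 3: 1; order 9: 1.
Total: 12.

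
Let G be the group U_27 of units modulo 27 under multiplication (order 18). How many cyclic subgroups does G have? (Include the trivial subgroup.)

Group the elements of G by the cyclic subgroup they generate; each cyclic subgroup of order d accounts for φ(d) elements.
Cyclic subgroups by order — order 1: 1; order 2: 1; order 3: 1; order 6: 1; order 9: 1; order 18: 1.
Total: 6.

6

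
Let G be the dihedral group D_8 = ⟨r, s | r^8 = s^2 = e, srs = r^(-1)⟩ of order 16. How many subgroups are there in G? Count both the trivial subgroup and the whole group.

|G| = 16, so by Lagrange every subgroup order divides 16. Divisors: 1, 2, 4, 8, 16.
Subgroups by order — order 1: 1; order 2: 9; order 4: 5; order 8: 3; order 16: 1.
Total: 1 + 9 + 5 + 3 + 1 = 19.

19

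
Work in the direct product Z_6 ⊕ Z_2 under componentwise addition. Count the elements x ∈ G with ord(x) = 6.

6

An element (a,b) has order lcm(ord(a), ord(b)); count pairs with lcm equal to 6.
Enumerating gives 6 such elements.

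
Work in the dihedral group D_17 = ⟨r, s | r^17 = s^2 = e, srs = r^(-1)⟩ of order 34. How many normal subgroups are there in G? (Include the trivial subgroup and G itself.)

3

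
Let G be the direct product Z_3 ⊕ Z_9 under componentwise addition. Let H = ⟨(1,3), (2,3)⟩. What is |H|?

9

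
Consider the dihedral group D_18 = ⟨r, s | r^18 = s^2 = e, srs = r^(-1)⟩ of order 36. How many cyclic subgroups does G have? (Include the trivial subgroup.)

24

A cyclic subgroup of order d is generated by each of its φ(d) elements of order d, so the cyclic subgroups of order d number (#elements of order d)/φ(d).
Cyclic subgroups by order — order 1: 1; order 2: 19; order 3: 1; order 6: 1; order 9: 1; order 18: 1.
Total: 24.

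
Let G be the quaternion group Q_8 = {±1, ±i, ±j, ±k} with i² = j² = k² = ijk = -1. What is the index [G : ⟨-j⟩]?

2

|⟨-j⟩| = 4 and |G| = 8.
By Lagrange, [G : H] = |G|/|H| = 8/4 = 2.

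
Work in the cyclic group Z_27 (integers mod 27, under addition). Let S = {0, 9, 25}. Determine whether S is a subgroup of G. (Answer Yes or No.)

9 ∈ S but its inverse 18 ∉ S, so S is not a subgroup.

No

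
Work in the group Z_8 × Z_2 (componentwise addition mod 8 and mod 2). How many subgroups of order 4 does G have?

|G| = 16 and 4 | 16, so subgroups of order 4 are possible by Lagrange.
The subgroups of order 4 are: {(0,0), (0,1), (4,0), (4,1)}; {(0,0), (2,0), (4,0), (6,0)}; {(0,0), (2,1), (4,0), (6,1)}.
So G has 3 subgroups of order 4.

3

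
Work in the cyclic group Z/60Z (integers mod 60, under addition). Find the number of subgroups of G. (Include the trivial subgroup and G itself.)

12

Subgroups of the cyclic group Z/60Z correspond bijectively to divisors of 60.
Divisors of 60: 1, 2, 3, 4, 5, 6, 10, 12, 15, 20, 30, 60.
So Z/60Z has 12 subgroups.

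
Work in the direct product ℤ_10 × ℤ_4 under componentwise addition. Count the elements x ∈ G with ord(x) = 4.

4

An element (a,b) has order lcm(ord(a), ord(b)); count pairs with lcm equal to 4.
Enumerating gives 4 such elements.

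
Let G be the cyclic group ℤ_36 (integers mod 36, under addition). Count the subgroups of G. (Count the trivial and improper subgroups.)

A cyclic group of order 36 has exactly one subgroup for each divisor of 36.
Divisors of 36: 1, 2, 3, 4, 6, 9, 12, 18, 36.
So ℤ_36 has 9 subgroups.

9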